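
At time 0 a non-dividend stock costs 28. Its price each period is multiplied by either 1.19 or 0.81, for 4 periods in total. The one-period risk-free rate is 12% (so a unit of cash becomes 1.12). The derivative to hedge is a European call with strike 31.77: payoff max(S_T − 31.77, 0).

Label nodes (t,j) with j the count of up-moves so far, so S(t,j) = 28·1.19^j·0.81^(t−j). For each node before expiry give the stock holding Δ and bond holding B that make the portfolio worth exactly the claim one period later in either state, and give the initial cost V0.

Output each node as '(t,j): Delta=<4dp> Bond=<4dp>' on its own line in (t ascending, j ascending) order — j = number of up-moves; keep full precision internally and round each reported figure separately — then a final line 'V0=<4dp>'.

(0,0): Delta=0.8099 Bond=-14.1750
(1,0): Delta=0.3970 Bond=-6.5121
(1,1): Delta=0.8733 Bond=-17.9904
(2,0): Delta=0.0000 Bond=0.0000
(2,1): Delta=0.4580 Bond=-8.9405
(2,2): Delta=0.9372 Bond=-22.6802
(3,0): Delta=0.0000 Bond=0.0000
(3,1): Delta=0.0000 Bond=0.0000
(3,2): Delta=0.5284 Bond=-12.2745
(3,3): Delta=1.0000 Bond=-28.3661
V0=8.5019

Risk-neutral probability p* = (R−d)/(u−d) = (1.12−0.81)/(1.19−0.81) = 0.8158.
Terminal values V(4,·): V(4,0)=0.0000, V(4,1)=0.0000, V(4,2)=0.0000, V(4,3)=6.4494, V(4,4)=24.3795
Node (3,0) S=14.8803: V=(p*·0.0000+(1−p*)·0.0000)/1.12=0.0000; Δ=(0.0000−0.0000)/(17.7076−12.0531)=0.0000; B=V−Δ·S=0.0000
Node (3,1) S=21.8613: V=(p*·0.0000+(1−p*)·0.0000)/1.12=0.0000; Δ=(0.0000−0.0000)/(26.0149−17.7076)=0.0000; B=V−Δ·S=0.0000
Node (3,2) S=32.1171: V=(p*·6.4494+(1−p*)·0.0000)/1.12=4.6976; Δ=(6.4494−0.0000)/(38.2194−26.0149)=0.5284; B=V−Δ·S=-12.2745
Node (3,3) S=47.1845: V=(p*·24.3795+(1−p*)·6.4494)/1.12=18.8184; Δ=(24.3795−6.4494)/(56.1495−38.2194)=1.0000; B=V−Δ·S=-28.3661
Node (2,0) S=18.3708: V=(p*·0.0000+(1−p*)·0.0000)/1.12=0.0000; Δ=(0.0000−0.0000)/(21.8613−14.8803)=0.0000; B=V−Δ·S=0.0000
Node (2,1) S=26.9892: V=(p*·4.6976+(1−p*)·0.0000)/1.12=3.4217; Δ=(4.6976−0.0000)/(32.1171−21.8613)=0.4580; B=V−Δ·S=-8.9405
Node (2,2) S=39.6508: V=(p*·18.8184+(1−p*)·4.6976)/1.12=14.4796; Δ=(18.8184−4.6976)/(47.1845−32.1171)=0.9372; B=V−Δ·S=-22.6802
Node (1,0) S=22.6800: V=(p*·3.4217+(1−p*)·0.0000)/1.12=2.4923; Δ=(3.4217−0.0000)/(26.9892−18.3708)=0.3970; B=V−Δ·S=-6.5121
Node (1,1) S=33.3200: V=(p*·14.4796+(1−p*)·3.4217)/1.12=11.1095; Δ=(14.4796−3.4217)/(39.6508−26.9892)=0.8733; B=V−Δ·S=-17.9904
Node (0,0) S=28.0000: V=(p*·11.1095+(1−p*)·2.4923)/1.12=8.5019; Δ=(11.1095−2.4923)/(33.3200−22.6800)=0.8099; B=V−Δ·S=-14.1750
Self-financing check: at every node Δ·S+B equals the discounted successor values.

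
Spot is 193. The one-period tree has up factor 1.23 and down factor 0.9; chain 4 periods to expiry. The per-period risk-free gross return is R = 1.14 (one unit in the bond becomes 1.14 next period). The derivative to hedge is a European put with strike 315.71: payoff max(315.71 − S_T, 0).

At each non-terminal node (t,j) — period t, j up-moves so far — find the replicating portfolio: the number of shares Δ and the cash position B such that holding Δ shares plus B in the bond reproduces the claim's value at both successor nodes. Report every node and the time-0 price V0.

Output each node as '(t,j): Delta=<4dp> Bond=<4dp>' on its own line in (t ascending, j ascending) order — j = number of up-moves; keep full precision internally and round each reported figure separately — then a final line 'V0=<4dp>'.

No-arbitrage ⇒ martingale measure with p* = (R−d)/(u−d) = 0.7273.
Terminal values V(4,·): V(4,0)=189.0827, V(4,1)=142.6527, V(4,2)=79.1983, V(4,3)=0.0000, V(4,4)=0.0000
Node (3,0) S=140.6970: V=(p*·142.6527+(1−p*)·189.0827)/1.14=136.2416; Δ=(142.6527−189.0827)/(173.0573−126.6273)=-1.0000; B=V−Δ·S=276.9386
Node (3,1) S=192.2859: V=(p*·79.1983+(1−p*)·142.6527)/1.14=84.6527; Δ=(79.1983−142.6527)/(236.5117−173.0573)=-1.0000; B=V−Δ·S=276.9386
Node (3,2) S=262.7907: V=(p*·0.0000+(1−p*)·79.1983)/1.14=18.9470; Δ=(0.0000−79.1983)/(323.2326−236.5117)=-0.9133; B=V−Δ·S=258.9420
Node (3,3) S=359.1473: V=(p*·0.0000+(1−p*)·0.0000)/1.14=0.0000; Δ=(0.0000−0.0000)/(441.7512−323.2326)=0.0000; B=V−Δ·S=0.0000
Node (2,0) S=156.3300: V=(p*·84.6527+(1−p*)·136.2416)/1.14=86.5986; Δ=(84.6527−136.2416)/(192.2859−140.6970)=-1.0000; B=V−Δ·S=242.9286
Node (2,1) S=213.6510: V=(p*·18.9470+(1−p*)·84.6527)/1.14=32.3392; Δ=(18.9470−84.6527)/(262.7907−192.2859)=-0.9319; B=V−Δ·S=231.4475
Node (2,2) S=291.9897: V=(p*·0.0000+(1−p*)·18.9470)/1.14=4.5328; Δ=(0.0000−18.9470)/(359.1473−262.7907)=-0.1966; B=V−Δ·S=61.9478
Node (1,0) S=173.7000: V=(p*·32.3392+(1−p*)·86.5986)/1.14=41.3485; Δ=(32.3392−86.5986)/(213.6510−156.3300)=-0.9466; B=V−Δ·S=205.7708
Node (1,1) S=237.3900: V=(p*·4.5328+(1−p*)·32.3392)/1.14=10.6284; Δ=(4.5328−32.3392)/(291.9897−213.6510)=-0.3550; B=V−Δ·S=94.8904
Node (0,0) S=193.0000: V=(p*·10.6284+(1−p*)·41.3485)/1.14=16.6724; Δ=(10.6284−41.3485)/(237.3900−173.7000)=-0.4823; B=V−Δ·S=109.7636
The time-0 hedge costs 16.6724, which is the no-arbitrage price.

(0,0): Delta=-0.4823 Bond=109.7636
(1,0): Delta=-0.9466 Bond=205.7708
(1,1): Delta=-0.3550 Bond=94.8904
(2,0): Delta=-1.0000 Bond=242.9286
(2,1): Delta=-0.9319 Bond=231.4475
(2,2): Delta=-0.1966 Bond=61.9478
(3,0): Delta=-1.0000 Bond=276.9386
(3,1): Delta=-1.0000 Bond=276.9386
(3,2): Delta=-0.9133 Bond=258.9420
(3,3): Delta=0.0000 Bond=0.0000
V0=16.6724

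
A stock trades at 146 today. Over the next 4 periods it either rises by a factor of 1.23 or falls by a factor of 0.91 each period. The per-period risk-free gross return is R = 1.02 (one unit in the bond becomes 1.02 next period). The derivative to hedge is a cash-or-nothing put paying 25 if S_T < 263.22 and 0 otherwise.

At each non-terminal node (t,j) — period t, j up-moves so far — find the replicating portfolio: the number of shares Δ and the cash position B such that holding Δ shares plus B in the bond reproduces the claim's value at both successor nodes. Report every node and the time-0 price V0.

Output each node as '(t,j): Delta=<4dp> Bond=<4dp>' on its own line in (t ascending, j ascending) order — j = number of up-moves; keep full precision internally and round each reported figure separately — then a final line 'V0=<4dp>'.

Risk-neutral probability p* = (R−d)/(u−d) = (1.02−0.91)/(1.23−0.91) = 0.3438.
Payoff layer (t=4): V(4,0)=25.0000, V(4,1)=25.0000, V(4,2)=25.0000, V(4,3)=25.0000, V(4,4)=0.0000
Node (3,0) S=110.0214: V=(p*·25.0000+(1−p*)·25.0000)/1.02=24.5098; Δ=(25.0000−25.0000)/(135.3263−100.1194)=0.0000; B=V−Δ·S=24.5098
Node (3,1) S=148.7102: V=(p*·25.0000+(1−p*)·25.0000)/1.02=24.5098; Δ=(25.0000−25.0000)/(182.9135−135.3263)=0.0000; B=V−Δ·S=24.5098
Node (3,2) S=201.0039: V=(p*·25.0000+(1−p*)·25.0000)/1.02=24.5098; Δ=(25.0000−25.0000)/(247.2348−182.9135)=0.0000; B=V−Δ·S=24.5098
Node (3,3) S=271.6866: V=(p*·0.0000+(1−p*)·25.0000)/1.02=16.0846; Δ=(0.0000−25.0000)/(334.1745−247.2348)=-0.2876; B=V−Δ·S=94.2096
Node (2,0) S=120.9026: V=(p*·24.5098+(1−p*)·24.5098)/1.02=24.0292; Δ=(24.5098−24.5098)/(148.7102−110.0214)=0.0000; B=V−Δ·S=24.0292
Node (2,1) S=163.4178: V=(p*·24.5098+(1−p*)·24.5098)/1.02=24.0292; Δ=(24.5098−24.5098)/(201.0039−148.7102)=0.0000; B=V−Δ·S=24.0292
Node (2,2) S=220.8834: V=(p*·16.0846+(1−p*)·24.5098)/1.02=21.1898; Δ=(16.0846−24.5098)/(271.6866−201.0039)=-0.1192; B=V−Δ·S=47.5187
Node (1,0) S=132.8600: V=(p*·24.0292+(1−p*)·24.0292)/1.02=23.5581; Δ=(24.0292−24.0292)/(163.4178−120.9026)=0.0000; B=V−Δ·S=23.5581
Node (1,1) S=179.5800: V=(p*·21.1898+(1−p*)·24.0292)/1.02=22.6012; Δ=(21.1898−24.0292)/(220.8834−163.4178)=-0.0494; B=V−Δ·S=31.4743
Node (0,0) S=146.0000: V=(p*·22.6012+(1−p*)·23.5581)/1.02=22.7737; Δ=(22.6012−23.5581)/(179.5800−132.8600)=-0.0205; B=V−Δ·S=25.7640
Check: Δ(0,0)·S0 + B(0,0) = 22.7737 = V0.

(0,0): Delta=-0.0205 Bond=25.7640
(1,0): Delta=0.0000 Bond=23.5581
(1,1): Delta=-0.0494 Bond=31.4743
(2,0): Delta=0.0000 Bond=24.0292
(2,1): Delta=0.0000 Bond=24.0292
(2,2): Delta=-0.1192 Bond=47.5187
(3,0): Delta=0.0000 Bond=24.5098
(3,1): Delta=0.0000 Bond=24.5098
(3,2): Delta=0.0000 Bond=24.5098
(3,3): Delta=-0.2876 Bond=94.2096
V0=22.7737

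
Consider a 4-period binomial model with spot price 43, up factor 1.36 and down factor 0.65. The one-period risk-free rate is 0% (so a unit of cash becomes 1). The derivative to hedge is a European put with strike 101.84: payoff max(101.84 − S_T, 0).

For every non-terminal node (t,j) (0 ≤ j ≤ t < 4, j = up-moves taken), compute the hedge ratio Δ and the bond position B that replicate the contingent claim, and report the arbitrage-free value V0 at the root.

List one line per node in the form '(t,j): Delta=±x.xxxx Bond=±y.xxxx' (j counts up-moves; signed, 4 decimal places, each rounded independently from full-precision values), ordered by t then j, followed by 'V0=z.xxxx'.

Risk-neutral probability p* = (R−d)/(u−d) = (1−0.65)/(1.36−0.65) = 0.4930.
Terminal values V(4,·): V(4,0)=94.1642, V(4,1)=85.7799, V(4,2)=68.2374, V(4,3)=31.5330, V(4,4)=0.0000
Node (3,0) S=11.8089: V=(p*·85.7799+(1−p*)·94.1642)/1=90.0311; Δ=(85.7799−94.1642)/(16.0601−7.6758)=-1.0000; B=V−Δ·S=101.8400
Node (3,1) S=24.7078: V=(p*·68.2374+(1−p*)·85.7799)/1=77.1322; Δ=(68.2374−85.7799)/(33.6026−16.0601)=-1.0000; B=V−Δ·S=101.8400
Node (3,2) S=51.6963: V=(p*·31.5330+(1−p*)·68.2374)/1=50.1437; Δ=(31.5330−68.2374)/(70.3070−33.6026)=-1.0000; B=V−Δ·S=101.8400
Node (3,3) S=108.1646: V=(p*·0.0000+(1−p*)·31.5330)/1=15.9886; Δ=(0.0000−31.5330)/(147.1039−70.3070)=-0.4106; B=V−Δ·S=60.4012
Node (2,0) S=18.1675: V=(p*·77.1322+(1−p*)·90.0311)/1=83.6725; Δ=(77.1322−90.0311)/(24.7078−11.8089)=-1.0000; B=V−Δ·S=101.8400
Node (2,1) S=38.0120: V=(p*·50.1437+(1−p*)·77.1322)/1=63.8280; Δ=(50.1437−77.1322)/(51.6963−24.7078)=-1.0000; B=V−Δ·S=101.8400
Node (2,2) S=79.5328: V=(p*·15.9886+(1−p*)·50.1437)/1=33.3067; Δ=(15.9886−50.1437)/(108.1646−51.6963)=-0.6049; B=V−Δ·S=81.4124
Node (1,0) S=27.9500: V=(p*·63.8280+(1−p*)·83.6725)/1=73.8900; Δ=(63.8280−83.6725)/(38.0120−18.1675)=-1.0000; B=V−Δ·S=101.8400
Node (1,1) S=58.4800: V=(p*·33.3067+(1−p*)·63.8280)/1=48.7823; Δ=(33.3067−63.8280)/(79.5328−38.0120)=-0.7351; B=V−Δ·S=91.7701
Node (0,0) S=43.0000: V=(p*·48.7823+(1−p*)·73.8900)/1=61.5129; Δ=(48.7823−73.8900)/(58.4800−27.9500)=-0.8224; B=V−Δ·S=96.8760
Self-financing check: at every node Δ·S+B equals the discounted successor values.

(0,0): Delta=-0.8224 Bond=96.8760
(1,0): Delta=-1.0000 Bond=101.8400
(1,1): Delta=-0.7351 Bond=91.7701
(2,0): Delta=-1.0000 Bond=101.8400
(2,1): Delta=-1.0000 Bond=101.8400
(2,2): Delta=-0.6049 Bond=81.4124
(3,0): Delta=-1.0000 Bond=101.8400
(3,1): Delta=-1.0000 Bond=101.8400
(3,2): Delta=-1.0000 Bond=101.8400
(3,3): Delta=-0.4106 Bond=60.4012
V0=61.5129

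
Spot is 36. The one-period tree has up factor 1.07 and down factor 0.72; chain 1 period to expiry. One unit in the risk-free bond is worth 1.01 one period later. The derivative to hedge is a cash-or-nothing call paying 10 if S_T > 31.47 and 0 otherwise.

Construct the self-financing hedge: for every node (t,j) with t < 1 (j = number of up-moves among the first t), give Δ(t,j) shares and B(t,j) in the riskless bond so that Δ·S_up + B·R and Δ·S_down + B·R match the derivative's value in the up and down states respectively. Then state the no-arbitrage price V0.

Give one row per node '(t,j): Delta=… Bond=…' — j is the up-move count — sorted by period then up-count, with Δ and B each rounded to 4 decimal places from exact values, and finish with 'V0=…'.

No-arbitrage ⇒ martingale measure with p* = (R−d)/(u−d) = 0.8286.
At expiry t=1: V(1,0)=0.0000, V(1,1)=10.0000
  t=0,j=0: stock 36.0000 → up 38.5200 (V=10.0000), down 25.9200 (V=0.0000). Price 8.2037; hedge Δ=0.7937, bond B=-20.3678.
Check: Δ(0,0)·S0 + B(0,0) = 8.2037 = V0.

(0,0): Delta=0.7937 Bond=-20.3678
V0=8.2037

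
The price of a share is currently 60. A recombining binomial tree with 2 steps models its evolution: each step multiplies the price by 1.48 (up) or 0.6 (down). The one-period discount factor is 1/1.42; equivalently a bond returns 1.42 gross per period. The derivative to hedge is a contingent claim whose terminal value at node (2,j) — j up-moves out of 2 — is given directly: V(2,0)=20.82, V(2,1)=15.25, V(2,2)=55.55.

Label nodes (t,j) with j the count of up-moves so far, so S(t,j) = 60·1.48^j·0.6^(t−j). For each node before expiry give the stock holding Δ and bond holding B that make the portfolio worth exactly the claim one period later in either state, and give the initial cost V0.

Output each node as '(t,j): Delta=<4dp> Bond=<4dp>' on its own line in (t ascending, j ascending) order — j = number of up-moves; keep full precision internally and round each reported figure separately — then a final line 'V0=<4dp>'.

Under the risk-neutral measure, an up-move has probability p* = (R−d)/(u−d) = 0.9318 and values discount at R = 1.42.
Payoff layer (t=2): V(2,0)=20.8200, V(2,1)=15.2500, V(2,2)=55.5500
(1,0): S=36.0000. Δ = (V_up−V_dn)/(S_up−S_dn) = (15.2500−20.8200)/(53.2800−21.6000) = -0.1758. V = [p*·15.2500 + (1−p*)·20.8200]/1.42 = 11.0069. B = V − Δ·S = 17.3364.
(1,1): S=88.8000. Δ = (V_up−V_dn)/(S_up−S_dn) = (55.5500−15.2500)/(131.4240−53.2800) = 0.5157. V = [p*·55.5500 + (1−p*)·15.2500]/1.42 = 37.1847. B = V − Δ·S = -8.6108.
(0,0): S=60.0000. Δ = (V_up−V_dn)/(S_up−S_dn) = (37.1847−11.0069)/(88.8000−36.0000) = 0.4958. V = [p*·37.1847 + (1−p*)·11.0069]/1.42 = 24.9295. B = V − Δ·S = -4.8180.
The time-0 hedge costs 24.9295, which is the no-arbitrage price.

(0,0): Delta=0.4958 Bond=-4.8180
(1,0): Delta=-0.1758 Bond=17.3364
(1,1): Delta=0.5157 Bond=-8.6108
V0=24.9295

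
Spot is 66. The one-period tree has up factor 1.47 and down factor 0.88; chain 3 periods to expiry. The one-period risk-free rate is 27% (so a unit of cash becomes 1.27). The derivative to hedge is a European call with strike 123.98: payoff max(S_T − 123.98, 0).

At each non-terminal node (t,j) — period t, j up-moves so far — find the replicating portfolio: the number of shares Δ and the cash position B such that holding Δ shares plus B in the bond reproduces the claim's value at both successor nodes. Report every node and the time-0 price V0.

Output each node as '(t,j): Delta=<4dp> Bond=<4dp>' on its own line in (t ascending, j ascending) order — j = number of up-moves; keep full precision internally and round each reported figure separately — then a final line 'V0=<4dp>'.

Under the risk-neutral measure, an up-move has probability p* = (R−d)/(u−d) = 0.6610 and values discount at R = 1.27.
Terminal values V(3,·): V(3,0)=0.0000, V(3,1)=0.0000, V(3,2)=1.5251, V(3,3)=85.6705
  t=2,j=0: stock 51.1104 → up 75.1323 (V=0.0000), down 44.9772 (V=0.0000). Price 0.0000; hedge Δ=0.0000, bond B=0.0000.
  t=2,j=1: stock 85.3776 → up 125.5051 (V=1.5251), down 75.1323 (V=0.0000). Price 0.7938; hedge Δ=0.0303, bond B=-1.7911.
  t=2,j=2: stock 142.6194 → up 209.6505 (V=85.6705), down 125.5051 (V=1.5251). Price 44.9974; hedge Δ=1.0000, bond B=-97.6220.
  t=1,j=0: stock 58.0800 → up 85.3776 (V=0.7938), down 51.1104 (V=0.0000). Price 0.4132; hedge Δ=0.0232, bond B=-0.9322.
  t=1,j=1: stock 97.0200 → up 142.6194 (V=44.9974), down 85.3776 (V=0.7938). Price 23.6324; hedge Δ=0.7722, bond B=-51.2890.
  t=0,j=0: stock 66.0000 → up 97.0200 (V=23.6324), down 58.0800 (V=0.4132). Price 12.4106; hedge Δ=0.5963, bond B=-26.9440.
Root portfolio cost Δ·66+B reproduces V0=12.4106.

(0,0): Delta=0.5963 Bond=-26.9440
(1,0): Delta=0.0232 Bond=-0.9322
(1,1): Delta=0.7722 Bond=-51.2890
(2,0): Delta=0.0000 Bond=0.0000
(2,1): Delta=0.0303 Bond=-1.7911
(2,2): Delta=1.0000 Bond=-97.6220
V0=12.4106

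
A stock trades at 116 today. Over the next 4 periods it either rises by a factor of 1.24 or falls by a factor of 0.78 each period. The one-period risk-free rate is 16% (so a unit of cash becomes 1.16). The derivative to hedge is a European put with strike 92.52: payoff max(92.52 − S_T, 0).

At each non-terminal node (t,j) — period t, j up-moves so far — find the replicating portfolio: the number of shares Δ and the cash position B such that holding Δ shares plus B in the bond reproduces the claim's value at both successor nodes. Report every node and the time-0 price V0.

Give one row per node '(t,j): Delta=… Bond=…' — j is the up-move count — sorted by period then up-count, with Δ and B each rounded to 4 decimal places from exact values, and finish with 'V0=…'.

Since d<R<u, set p* = (R−d)/(u−d) = 0.8261; price each node as the discounted p*-expectation of its children.
Payoff layer (t=4): V(4,0)=49.5825, V(4,1)=24.2604, V(4,2)=0.0000, V(4,3)=0.0000, V(4,4)=0.0000
(3,0): S=55.0480. Δ = (V_up−V_dn)/(S_up−S_dn) = (24.2604−49.5825)/(68.2596−42.9375) = -1.0000. V = [p*·24.2604 + (1−p*)·49.5825]/1.16 = 24.7106. B = V − Δ·S = 79.7586.
(3,1): S=87.5123. Δ = (V_up−V_dn)/(S_up−S_dn) = (0.0000−24.2604)/(108.5152−68.2596) = -0.6027. V = [p*·0.0000 + (1−p*)·24.2604]/1.16 = 3.6372. B = V − Δ·S = 56.3773.
(3,2): S=139.1220. Δ = (V_up−V_dn)/(S_up−S_dn) = (0.0000−0.0000)/(172.5113−108.5152) = 0.0000. V = [p*·0.0000 + (1−p*)·0.0000]/1.16 = 0.0000. B = V − Δ·S = 0.0000.
(3,3): S=221.1684. Δ = (V_up−V_dn)/(S_up−S_dn) = (0.0000−0.0000)/(274.2488−172.5113) = 0.0000. V = [p*·0.0000 + (1−p*)·0.0000]/1.16 = 0.0000. B = V − Δ·S = 0.0000.
(2,0): S=70.5744. Δ = (V_up−V_dn)/(S_up−S_dn) = (3.6372−24.7106)/(87.5123−55.0480) = -0.6491. V = [p*·3.6372 + (1−p*)·24.7106]/1.16 = 6.2950. B = V − Δ·S = 52.1066.
(2,1): S=112.1952. Δ = (V_up−V_dn)/(S_up−S_dn) = (0.0000−3.6372)/(139.1220−87.5123) = -0.0705. V = [p*·0.0000 + (1−p*)·3.6372]/1.16 = 0.5453. B = V − Δ·S = 8.4524.
(2,2): S=178.3616. Δ = (V_up−V_dn)/(S_up−S_dn) = (0.0000−0.0000)/(221.1684−139.1220) = 0.0000. V = [p*·0.0000 + (1−p*)·0.0000]/1.16 = 0.0000. B = V − Δ·S = 0.0000.
(1,0): S=90.4800. Δ = (V_up−V_dn)/(S_up−S_dn) = (0.5453−6.2950)/(112.1952−70.5744) = -0.1381. V = [p*·0.5453 + (1−p*)·6.2950]/1.16 = 1.3321. B = V − Δ·S = 13.8314.
(1,1): S=143.8400. Δ = (V_up−V_dn)/(S_up−S_dn) = (0.0000−0.5453)/(178.3616−112.1952) = -0.0082. V = [p*·0.0000 + (1−p*)·0.5453]/1.16 = 0.0818. B = V − Δ·S = 1.2672.
(0,0): S=116.0000. Δ = (V_up−V_dn)/(S_up−S_dn) = (0.0818−1.3321)/(143.8400−90.4800) = -0.0234. V = [p*·0.0818 + (1−p*)·1.3321]/1.16 = 0.2579. B = V − Δ·S = 2.9761.
Root portfolio cost Δ·116+B reproduces V0=0.2579.

(0,0): Delta=-0.0234 Bond=2.9761
(1,0): Delta=-0.1381 Bond=13.8314
(1,1): Delta=-0.0082 Bond=1.2672
(2,0): Delta=-0.6491 Bond=52.1066
(2,1): Delta=-0.0705 Bond=8.4524
(2,2): Delta=0.0000 Bond=0.0000
(3,0): Delta=-1.0000 Bond=79.7586
(3,1): Delta=-0.6027 Bond=56.3773
(3,2): Delta=0.0000 Bond=0.0000
(3,3): Delta=0.0000 Bond=0.0000
V0=0.2579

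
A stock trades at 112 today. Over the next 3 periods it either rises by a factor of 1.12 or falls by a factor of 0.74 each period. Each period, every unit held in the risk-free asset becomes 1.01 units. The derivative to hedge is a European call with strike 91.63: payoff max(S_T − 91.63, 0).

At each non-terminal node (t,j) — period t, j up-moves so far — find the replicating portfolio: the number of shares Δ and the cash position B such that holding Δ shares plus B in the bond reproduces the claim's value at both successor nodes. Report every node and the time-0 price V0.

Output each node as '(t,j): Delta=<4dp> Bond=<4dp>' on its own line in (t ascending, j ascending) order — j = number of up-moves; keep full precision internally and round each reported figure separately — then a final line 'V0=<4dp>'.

Under the risk-neutral measure, an up-move has probability p* = (R−d)/(u−d) = 0.7105 and values discount at R = 1.01.
Terminal payoffs: V(3,0)=0.0000, V(3,1)=0.0000, V(3,2)=12.3347, V(3,3)=65.7219
(2,0): S=61.3312. Δ = (V_up−V_dn)/(S_up−S_dn) = (0.0000−0.0000)/(68.6909−45.3851) = 0.0000. V = [p*·0.0000 + (1−p*)·0.0000]/1.01 = 0.0000. B = V − Δ·S = 0.0000.
(2,1): S=92.8256. Δ = (V_up−V_dn)/(S_up−S_dn) = (12.3347−0.0000)/(103.9647−68.6909) = 0.3497. V = [p*·12.3347 + (1−p*)·0.0000]/1.01 = 8.6773. B = V − Δ·S = -23.7823.
(2,2): S=140.4928. Δ = (V_up−V_dn)/(S_up−S_dn) = (65.7219−12.3347)/(157.3519−103.9647) = 1.0000. V = [p*·65.7219 + (1−p*)·12.3347]/1.01 = 49.7700. B = V − Δ·S = -90.7228.
(1,0): S=82.8800. Δ = (V_up−V_dn)/(S_up−S_dn) = (8.6773−0.0000)/(92.8256−61.3312) = 0.2755. V = [p*·8.6773 + (1−p*)·0.0000]/1.01 = 6.1044. B = V − Δ·S = -16.7307.
(1,1): S=125.4400. Δ = (V_up−V_dn)/(S_up−S_dn) = (49.7700−8.6773)/(140.4928−92.8256) = 0.8621. V = [p*·49.7700 + (1−p*)·8.6773]/1.01 = 37.4998. B = V − Δ·S = -70.6389.
(0,0): S=112.0000. Δ = (V_up−V_dn)/(S_up−S_dn) = (37.4998−6.1044)/(125.4400−82.8800) = 0.7377. V = [p*·37.4998 + (1−p*)·6.1044]/1.01 = 28.1303. B = V − Δ·S = -54.4890.
The time-0 hedge costs 28.1303, which is the no-arbitrage price.

(0,0): Delta=0.7377 Bond=-54.4890
(1,0): Delta=0.2755 Bond=-16.7307
(1,1): Delta=0.8621 Bond=-70.6389
(2,0): Delta=0.0000 Bond=0.0000
(2,1): Delta=0.3497 Bond=-23.7823
(2,2): Delta=1.0000 Bond=-90.7228
V0=28.1303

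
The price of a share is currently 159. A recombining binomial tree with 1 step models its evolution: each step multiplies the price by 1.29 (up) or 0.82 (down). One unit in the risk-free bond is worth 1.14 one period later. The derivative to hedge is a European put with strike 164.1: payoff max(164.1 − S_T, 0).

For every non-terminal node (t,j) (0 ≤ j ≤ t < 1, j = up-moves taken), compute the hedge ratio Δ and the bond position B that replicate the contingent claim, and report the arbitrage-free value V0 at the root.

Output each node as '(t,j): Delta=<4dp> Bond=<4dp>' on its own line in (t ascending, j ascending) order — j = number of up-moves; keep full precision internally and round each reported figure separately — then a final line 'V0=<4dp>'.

The replicating-portfolio and risk-neutral prices coincide; use p* = (1.14−0.82)/(1.29−0.82) = 0.6809 for the latter.
Terminal payoffs: V(1,0)=33.7200, V(1,1)=0.0000
(0,0): S=159.0000. Δ = (V_up−V_dn)/(S_up−S_dn) = (0.0000−33.7200)/(205.1100−130.3800) = -0.4512. V = [p*·0.0000 + (1−p*)·33.7200]/1.14 = 9.4401. B = V − Δ·S = 81.1848.
Self-financing check: at every node Δ·S+B equals the discounted successor values.

(0,0): Delta=-0.4512 Bond=81.1848
V0=9.4401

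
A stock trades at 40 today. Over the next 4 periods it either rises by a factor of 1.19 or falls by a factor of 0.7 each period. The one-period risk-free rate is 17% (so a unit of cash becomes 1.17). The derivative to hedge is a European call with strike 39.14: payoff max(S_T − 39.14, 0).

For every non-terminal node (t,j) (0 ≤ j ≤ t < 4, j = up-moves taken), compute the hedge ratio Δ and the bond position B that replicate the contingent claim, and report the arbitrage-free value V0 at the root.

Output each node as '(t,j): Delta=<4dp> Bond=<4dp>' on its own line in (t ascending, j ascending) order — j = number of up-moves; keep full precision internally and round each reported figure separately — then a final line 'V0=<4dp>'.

Since d<R<u, set p* = (R−d)/(u−d) = 0.9592; price each node as the discounted p*-expectation of its children.
Terminal payoffs: V(4,0)=0.0000, V(4,1)=0.0000, V(4,2)=0.0000, V(4,3)=8.0445, V(4,4)=41.0736
Node (3,0) S=13.7200: V=(p*·0.0000+(1−p*)·0.0000)/1.17=0.0000; Δ=(0.0000−0.0000)/(16.3268−9.6040)=0.0000; B=V−Δ·S=0.0000
Node (3,1) S=23.3240: V=(p*·0.0000+(1−p*)·0.0000)/1.17=0.0000; Δ=(0.0000−0.0000)/(27.7556−16.3268)=0.0000; B=V−Δ·S=0.0000
Node (3,2) S=39.6508: V=(p*·8.0445+(1−p*)·0.0000)/1.17=6.5950; Δ=(8.0445−0.0000)/(47.1845−27.7556)=0.4140; B=V−Δ·S=-9.8223
Node (3,3) S=67.4064: V=(p*·41.0736+(1−p*)·8.0445)/1.17=33.9534; Δ=(41.0736−8.0445)/(80.2136−47.1845)=1.0000; B=V−Δ·S=-33.4530
Node (2,0) S=19.6000: V=(p*·0.0000+(1−p*)·0.0000)/1.17=0.0000; Δ=(0.0000−0.0000)/(23.3240−13.7200)=0.0000; B=V−Δ·S=0.0000
Node (2,1) S=33.3200: V=(p*·6.5950+(1−p*)·0.0000)/1.17=5.4067; Δ=(6.5950−0.0000)/(39.6508−23.3240)=0.4039; B=V−Δ·S=-8.0525
Node (2,2) S=56.6440: V=(p*·33.9534+(1−p*)·6.5950)/1.17=28.0656; Δ=(33.9534−6.5950)/(67.4064−39.6508)=0.9857; B=V−Δ·S=-27.7679
Node (1,0) S=28.0000: V=(p*·5.4067+(1−p*)·0.0000)/1.17=4.4325; Δ=(5.4067−0.0000)/(33.3200−19.6000)=0.3941; B=V−Δ·S=-6.6015
Node (1,1) S=47.6000: V=(p*·28.0656+(1−p*)·5.4067)/1.17=23.1972; Δ=(28.0656−5.4067)/(56.6440−33.3200)=0.9715; B=V−Δ·S=-23.0455
Node (0,0) S=40.0000: V=(p*·23.1972+(1−p*)·4.4325)/1.17=19.1720; Δ=(23.1972−4.4325)/(47.6000−28.0000)=0.9574; B=V−Δ·S=-19.1233
Each (Δ,B) replicates both successor values, so the strategy is self-financing and V0 is arbitrage-free.

(0,0): Delta=0.9574 Bond=-19.1233
(1,0): Delta=0.3941 Bond=-6.6015
(1,1): Delta=0.9715 Bond=-23.0455
(2,0): Delta=0.0000 Bond=0.0000
(2,1): Delta=0.4039 Bond=-8.0525
(2,2): Delta=0.9857 Bond=-27.7679
(3,0): Delta=0.0000 Bond=0.0000
(3,1): Delta=0.0000 Bond=0.0000
(3,2): Delta=0.4140 Bond=-9.8223
(3,3): Delta=1.0000 Bond=-33.4530
V0=19.1720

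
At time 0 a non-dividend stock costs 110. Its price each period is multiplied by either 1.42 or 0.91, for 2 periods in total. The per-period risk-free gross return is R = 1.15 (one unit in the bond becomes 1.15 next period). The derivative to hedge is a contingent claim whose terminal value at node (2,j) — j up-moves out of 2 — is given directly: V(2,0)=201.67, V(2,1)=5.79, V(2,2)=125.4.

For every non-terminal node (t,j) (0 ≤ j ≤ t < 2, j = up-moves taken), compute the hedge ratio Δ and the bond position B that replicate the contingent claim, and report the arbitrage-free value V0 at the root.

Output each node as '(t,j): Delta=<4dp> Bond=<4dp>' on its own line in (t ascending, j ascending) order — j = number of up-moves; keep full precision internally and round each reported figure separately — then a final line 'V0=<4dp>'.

Under the risk-neutral measure, an up-move has probability p* = (R−d)/(u−d) = 0.4706 and values discount at R = 1.15.
At expiry t=2: V(2,0)=201.6700, V(2,1)=5.7900, V(2,2)=125.4000
Node (1,0) S=100.1000: V=(p*·5.7900+(1−p*)·201.6700)/1.15=95.2097; Δ=(5.7900−201.6700)/(142.1420−91.0910)=-3.8369; B=V−Δ·S=479.2882
Node (1,1) S=156.2000: V=(p*·125.4000+(1−p*)·5.7900)/1.15=53.9801; Δ=(125.4000−5.7900)/(221.8040−142.1420)=1.5015; B=V−Δ·S=-180.5494
Node (0,0) S=110.0000: V=(p*·53.9801+(1−p*)·95.2097)/1.15=65.9196; Δ=(53.9801−95.2097)/(156.2000−100.1000)=-0.7349; B=V−Δ·S=146.7621
Check: Δ(0,0)·S0 + B(0,0) = 65.9196 = V0.

(0,0): Delta=-0.7349 Bond=146.7621
(1,0): Delta=-3.8369 Bond=479.2882
(1,1): Delta=1.5015 Bond=-180.5494
V0=65.9196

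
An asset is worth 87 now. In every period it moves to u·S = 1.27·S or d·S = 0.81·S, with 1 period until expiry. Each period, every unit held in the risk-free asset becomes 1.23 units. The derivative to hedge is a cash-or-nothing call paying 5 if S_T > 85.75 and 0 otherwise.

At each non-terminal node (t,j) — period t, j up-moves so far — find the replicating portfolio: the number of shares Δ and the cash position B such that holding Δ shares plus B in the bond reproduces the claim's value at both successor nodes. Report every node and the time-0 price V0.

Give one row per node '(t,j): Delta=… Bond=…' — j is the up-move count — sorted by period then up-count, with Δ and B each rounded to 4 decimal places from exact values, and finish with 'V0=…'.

Under the risk-neutral measure, an up-move has probability p* = (R−d)/(u−d) = 0.9130 and values discount at R = 1.23.
Terminal payoffs: V(1,0)=0.0000, V(1,1)=5.0000
  t=0,j=0: stock 87.0000 → up 110.4900 (V=5.0000), down 70.4700 (V=0.0000). Price 3.7116; hedge Δ=0.1249, bond B=-7.1580.
Self-financing check: at every node Δ·S+B equals the discounted successor values.

(0,0): Delta=0.1249 Bond=-7.1580
V0=3.7116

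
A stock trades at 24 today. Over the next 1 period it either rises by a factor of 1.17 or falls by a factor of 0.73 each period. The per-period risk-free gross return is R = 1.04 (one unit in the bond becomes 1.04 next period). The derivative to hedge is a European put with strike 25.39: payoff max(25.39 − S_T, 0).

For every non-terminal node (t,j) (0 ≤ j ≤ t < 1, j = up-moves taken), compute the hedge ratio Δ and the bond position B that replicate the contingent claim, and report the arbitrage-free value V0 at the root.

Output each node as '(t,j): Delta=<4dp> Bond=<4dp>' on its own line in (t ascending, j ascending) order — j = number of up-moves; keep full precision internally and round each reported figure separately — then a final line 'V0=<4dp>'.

(0,0): Delta=-0.7453 Bond=20.1222
V0=2.2358

Since d<R<u, set p* = (R−d)/(u−d) = 0.7045; price each node as the discounted p*-expectation of its children.
Terminal values V(1,·): V(1,0)=7.8700, V(1,1)=0.0000
Node (0,0) S=24.0000: V=(p*·0.0000+(1−p*)·7.8700)/1.04=2.2358; Δ=(0.0000−7.8700)/(28.0800−17.5200)=-0.7453; B=V−Δ·S=20.1222
Each (Δ,B) replicates both successor values, so the strategy is self-financing and V0 is arbitrage-free.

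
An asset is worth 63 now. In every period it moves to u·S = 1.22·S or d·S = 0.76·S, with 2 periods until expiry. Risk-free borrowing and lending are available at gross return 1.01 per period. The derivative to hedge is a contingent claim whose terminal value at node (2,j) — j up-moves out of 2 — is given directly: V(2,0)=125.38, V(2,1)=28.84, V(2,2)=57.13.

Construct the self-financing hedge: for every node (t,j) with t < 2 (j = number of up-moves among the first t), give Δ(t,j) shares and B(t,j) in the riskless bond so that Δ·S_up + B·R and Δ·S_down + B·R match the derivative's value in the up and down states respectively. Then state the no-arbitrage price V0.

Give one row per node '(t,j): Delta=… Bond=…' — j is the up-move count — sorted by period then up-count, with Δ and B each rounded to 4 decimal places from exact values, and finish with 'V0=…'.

(0,0): Delta=-0.9805 Bond=117.9552
(1,0): Delta=-4.3832 Bond=282.0603
(1,1): Delta=0.8002 Bond=-17.7228
V0=56.1867

Since d<R<u, set p* = (R−d)/(u−d) = 0.5435; price each node as the discounted p*-expectation of its children.
Payoff layer (t=2): V(2,0)=125.3800, V(2,1)=28.8400, V(2,2)=57.1300
(1,0): S=47.8800. Δ = (V_up−V_dn)/(S_up−S_dn) = (28.8400−125.3800)/(58.4136−36.3888) = -4.3832. V = [p*·28.8400 + (1−p*)·125.3800]/1.01 = 72.1907. B = V − Δ·S = 282.0603.
(1,1): S=76.8600. Δ = (V_up−V_dn)/(S_up−S_dn) = (57.1300−28.8400)/(93.7692−58.4136) = 0.8002. V = [p*·57.1300 + (1−p*)·28.8400]/1.01 = 43.7772. B = V − Δ·S = -17.7228.
(0,0): S=63.0000. Δ = (V_up−V_dn)/(S_up−S_dn) = (43.7772−72.1907)/(76.8600−47.8800) = -0.9805. V = [p*·43.7772 + (1−p*)·72.1907]/1.01 = 56.1867. B = V − Δ·S = 117.9552.
Root portfolio cost Δ·63+B reproduces V0=56.1867.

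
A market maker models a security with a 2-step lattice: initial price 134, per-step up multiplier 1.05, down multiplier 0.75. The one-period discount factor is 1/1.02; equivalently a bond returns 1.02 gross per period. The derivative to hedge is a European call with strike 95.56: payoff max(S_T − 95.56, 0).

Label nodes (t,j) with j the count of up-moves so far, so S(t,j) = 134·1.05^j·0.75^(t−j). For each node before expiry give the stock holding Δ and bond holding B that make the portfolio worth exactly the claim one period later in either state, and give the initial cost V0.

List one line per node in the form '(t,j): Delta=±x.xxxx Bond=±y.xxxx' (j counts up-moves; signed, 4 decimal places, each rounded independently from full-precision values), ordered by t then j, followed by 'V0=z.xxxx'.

Risk-neutral probability p* = (R−d)/(u−d) = (1.02−0.75)/(1.05−0.75) = 0.9000.
Payoff layer (t=2): V(2,0)=0.0000, V(2,1)=9.9650, V(2,2)=52.1750
Node (1,0) S=100.5000: V=(p*·9.9650+(1−p*)·0.0000)/1.02=8.7926; Δ=(9.9650−0.0000)/(105.5250−75.3750)=0.3305; B=V−Δ·S=-24.4240
Node (1,1) S=140.7000: V=(p*·52.1750+(1−p*)·9.9650)/1.02=47.0137; Δ=(52.1750−9.9650)/(147.7350−105.5250)=1.0000; B=V−Δ·S=-93.6863
Node (0,0) S=134.0000: V=(p*·47.0137+(1−p*)·8.7926)/1.02=42.3447; Δ=(47.0137−8.7926)/(140.7000−100.5000)=0.9508; B=V−Δ·S=-85.0589
Root portfolio cost Δ·134+B reproduces V0=42.3447.

(0,0): Delta=0.9508 Bond=-85.0589
(1,0): Delta=0.3305 Bond=-24.4240
(1,1): Delta=1.0000 Bond=-93.6863
V0=42.3447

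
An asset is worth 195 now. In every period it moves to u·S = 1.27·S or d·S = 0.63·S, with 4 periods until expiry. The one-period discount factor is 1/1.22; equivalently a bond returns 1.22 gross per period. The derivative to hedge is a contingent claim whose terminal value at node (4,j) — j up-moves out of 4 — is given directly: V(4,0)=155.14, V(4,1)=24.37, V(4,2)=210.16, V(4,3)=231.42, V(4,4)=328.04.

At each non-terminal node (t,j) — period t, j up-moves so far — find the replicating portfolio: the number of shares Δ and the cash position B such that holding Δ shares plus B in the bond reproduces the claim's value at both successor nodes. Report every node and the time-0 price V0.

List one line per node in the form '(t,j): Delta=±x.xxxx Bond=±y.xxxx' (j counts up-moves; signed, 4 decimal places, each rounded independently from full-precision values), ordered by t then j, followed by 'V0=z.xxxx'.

Under the risk-neutral measure, an up-move has probability p* = (R−d)/(u−d) = 0.9219 and values discount at R = 1.22.
At expiry t=4: V(4,0)=155.1400, V(4,1)=24.3700, V(4,2)=210.1600, V(4,3)=231.4200, V(4,4)=328.0400
  t=3,j=0: stock 48.7592 → up 61.9241 (V=24.3700), down 30.7183 (V=155.1400). Price 28.3495; hedge Δ=-4.1906, bond B=232.6776.
  t=3,j=1: stock 98.2923 → up 124.8312 (V=210.1600), down 61.9241 (V=24.3700). Price 160.3649; hedge Δ=2.9534, bond B=-129.9320.
  t=3,j=2: stock 198.1448 → up 251.6439 (V=231.4200), down 124.8312 (V=210.1600). Price 188.3271; hedge Δ=0.1676, bond B=155.1084.
  t=3,j=3: stock 399.4347 → up 507.2820 (V=328.0400), down 251.6439 (V=231.4200). Price 262.6980; hedge Δ=0.3780, bond B=111.7293.
  t=2,j=0: stock 77.3955 → up 98.2923 (V=160.3649), down 48.7592 (V=28.3495). Price 122.9928; hedge Δ=2.6652, bond B=-83.2812.
  t=2,j=1: stock 156.0195 → up 198.1448 (V=188.3271), down 98.2923 (V=160.3649). Price 152.5759; hedge Δ=0.2800, bond B=108.8849.
  t=2,j=2: stock 314.5155 → up 399.4347 (V=262.6980), down 198.1448 (V=188.3271). Price 210.5638; hedge Δ=0.3695, bond B=94.3592.
  t=1,j=0: stock 122.8500 → up 156.0195 (V=152.5759), down 77.3955 (V=122.9928). Price 123.1678; hedge Δ=0.3763, bond B=76.9442.
  t=1,j=1: stock 247.6500 → up 314.5155 (V=210.5638), down 156.0195 (V=152.5759). Price 168.8799; hedge Δ=0.3659, bond B=78.2738.
  t=0,j=0: stock 195.0000 → up 247.6500 (V=168.8799), down 122.8500 (V=123.1678). Price 135.4989; hedge Δ=0.3663, bond B=64.0737.
The time-0 hedge costs 135.4989, which is the no-arbitrage price.

(0,0): Delta=0.3663 Bond=64.0737
(1,0): Delta=0.3763 Bond=76.9442
(1,1): Delta=0.3659 Bond=78.2738
(2,0): Delta=2.6652 Bond=-83.2812
(2,1): Delta=0.2800 Bond=108.8849
(2,2): Delta=0.3695 Bond=94.3592
(3,0): Delta=-4.1906 Bond=232.6776
(3,1): Delta=2.9534 Bond=-129.9320
(3,2): Delta=0.1676 Bond=155.1084
(3,3): Delta=0.3780 Bond=111.7293
V0=135.4989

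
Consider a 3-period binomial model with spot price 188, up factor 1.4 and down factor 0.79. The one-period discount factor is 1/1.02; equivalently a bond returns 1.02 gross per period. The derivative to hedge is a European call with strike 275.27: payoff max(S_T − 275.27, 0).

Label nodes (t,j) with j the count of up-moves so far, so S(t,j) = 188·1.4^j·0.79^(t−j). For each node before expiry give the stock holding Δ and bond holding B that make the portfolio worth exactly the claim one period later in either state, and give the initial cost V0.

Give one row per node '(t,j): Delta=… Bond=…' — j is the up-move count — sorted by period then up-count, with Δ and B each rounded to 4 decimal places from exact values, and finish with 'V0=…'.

(0,0): Delta=0.3301 Bond=-45.9517
(1,0): Delta=0.0646 Bond=-7.4294
(1,1): Delta=0.5777 Bond=-112.0347
(2,0): Delta=0.0000 Bond=0.0000
(2,1): Delta=0.1248 Bond=-20.0981
(2,2): Delta=1.0000 Bond=-269.8725
V0=16.1163

Under the risk-neutral measure, an up-move has probability p* = (R−d)/(u−d) = 0.3770 and values discount at R = 1.02.
Terminal values V(3,·): V(3,0)=0.0000, V(3,1)=0.0000, V(3,2)=15.8292, V(3,3)=240.6020
  t=2,j=0: stock 117.3308 → up 164.2631 (V=0.0000), down 92.6913 (V=0.0000). Price 0.0000; hedge Δ=0.0000, bond B=0.0000.
  t=2,j=1: stock 207.9280 → up 291.0992 (V=15.8292), down 164.2631 (V=0.0000). Price 5.8514; hedge Δ=0.1248, bond B=-20.0981.
  t=2,j=2: stock 368.4800 → up 515.8720 (V=240.6020), down 291.0992 (V=15.8292). Price 98.6075; hedge Δ=1.0000, bond B=-269.8725.
  t=1,j=0: stock 148.5200 → up 207.9280 (V=5.8514), down 117.3308 (V=0.0000). Price 2.1630; hedge Δ=0.0646, bond B=-7.4294.
  t=1,j=1: stock 263.2000 → up 368.4800 (V=98.6075), down 207.9280 (V=5.8514). Price 40.0245; hedge Δ=0.5777, bond B=-112.0347.
  t=0,j=0: stock 188.0000 → up 263.2000 (V=40.0245), down 148.5200 (V=2.1630). Price 16.1163; hedge Δ=0.3301, bond B=-45.9517.
Self-financing check: at every node Δ·S+B equals the discounted successor values.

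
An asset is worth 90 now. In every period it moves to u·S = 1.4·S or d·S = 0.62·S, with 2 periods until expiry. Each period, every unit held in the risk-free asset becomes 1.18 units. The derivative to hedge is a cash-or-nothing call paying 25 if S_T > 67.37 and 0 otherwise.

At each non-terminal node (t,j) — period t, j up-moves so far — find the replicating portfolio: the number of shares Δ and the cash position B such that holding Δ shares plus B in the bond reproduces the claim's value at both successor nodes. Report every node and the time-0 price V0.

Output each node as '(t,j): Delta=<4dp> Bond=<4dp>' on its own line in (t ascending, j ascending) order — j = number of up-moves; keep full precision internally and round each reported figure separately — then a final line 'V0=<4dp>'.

Under the risk-neutral measure, an up-move has probability p* = (R−d)/(u−d) = 0.7179 and values discount at R = 1.18.
At expiry t=2: V(2,0)=0.0000, V(2,1)=25.0000, V(2,2)=25.0000
Node (1,0) S=55.8000: V=(p*·25.0000+(1−p*)·0.0000)/1.18=15.2108; Δ=(25.0000−0.0000)/(78.1200−34.5960)=0.5744; B=V−Δ·S=-16.8405
Node (1,1) S=126.0000: V=(p*·25.0000+(1−p*)·25.0000)/1.18=21.1864; Δ=(25.0000−25.0000)/(176.4000−78.1200)=0.0000; B=V−Δ·S=21.1864
Node (0,0) S=90.0000: V=(p*·21.1864+(1−p*)·15.2108)/1.18=16.5263; Δ=(21.1864−15.2108)/(126.0000−55.8000)=0.0851; B=V−Δ·S=8.8652
The time-0 hedge costs 16.5263, which is the no-arbitrage price.

(0,0): Delta=0.0851 Bond=8.8652
(1,0): Delta=0.5744 Bond=-16.8405
(1,1): Delta=0.0000 Bond=21.1864
V0=16.5263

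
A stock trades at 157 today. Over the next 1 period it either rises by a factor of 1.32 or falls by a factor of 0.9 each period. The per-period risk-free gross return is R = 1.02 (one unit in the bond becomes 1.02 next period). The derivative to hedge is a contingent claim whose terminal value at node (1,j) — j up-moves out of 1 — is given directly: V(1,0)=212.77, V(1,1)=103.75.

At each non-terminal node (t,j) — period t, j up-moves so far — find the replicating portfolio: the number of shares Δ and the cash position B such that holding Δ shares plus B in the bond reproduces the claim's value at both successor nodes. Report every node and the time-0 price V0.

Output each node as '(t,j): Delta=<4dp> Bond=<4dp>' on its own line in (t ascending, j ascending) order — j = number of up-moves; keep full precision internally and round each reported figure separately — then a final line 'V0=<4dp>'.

(0,0): Delta=-1.6533 Bond=437.6317
V0=178.0602

Risk-neutral probability p* = (R−d)/(u−d) = (1.02−0.9)/(1.32−0.9) = 0.2857.
At expiry t=1: V(1,0)=212.7700, V(1,1)=103.7500
(0,0): S=157.0000. Δ = (V_up−V_dn)/(S_up−S_dn) = (103.7500−212.7700)/(207.2400−141.3000) = -1.6533. V = [p*·103.7500 + (1−p*)·212.7700]/1.02 = 178.0602. B = V − Δ·S = 437.6317.
Each (Δ,B) replicates both successor values, so the strategy is self-financing and V0 is arbitrage-free.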